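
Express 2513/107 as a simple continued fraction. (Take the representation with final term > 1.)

2513 = 23·107 + 52
107 = 2·52 + 3
52 = 17·3 + 1
3 = 3·1 + 0  (stop)
So 2513/107 = [23; 2, 17, 3].

[23; 2, 17, 3]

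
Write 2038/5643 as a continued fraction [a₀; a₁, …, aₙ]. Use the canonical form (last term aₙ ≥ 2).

[0; 2, 1, 3, 3, 17, 9]

2038 = 0·5643 + 2038
5643 = 2·2038 + 1567
2038 = 1·1567 + 471
1567 = 3·471 + 154
471 = 3·154 + 9
154 = 17·9 + 1
9 = 9·1 + 0  (stop)
So 2038/5643 = [0; 2, 1, 3, 3, 17, 9].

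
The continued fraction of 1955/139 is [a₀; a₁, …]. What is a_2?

2

1955 = 14·139 + 9   →  a_0 = 14
139 = 15·9 + 4   →  a_1 = 15
9 = 2·4 + 1   →  a_2 = 2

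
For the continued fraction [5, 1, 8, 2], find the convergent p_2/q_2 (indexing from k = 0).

53/9

Using pₖ = aₖpₖ₋₁ + pₖ₋₂, qₖ = aₖqₖ₋₁ + qₖ₋₂ (with p₋₁=1, p₋₂=0, q₋₁=0, q₋₂=1):
  k=0: a=5, p=5, q=1
  k=1: a=1, p=6, q=1
  k=2: a=8, p=53, q=9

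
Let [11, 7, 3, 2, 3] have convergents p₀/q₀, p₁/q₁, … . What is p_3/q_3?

568/51

Using pₖ = aₖpₖ₋₁ + pₖ₋₂, qₖ = aₖqₖ₋₁ + qₖ₋₂ (with p₋₁=1, p₋₂=0, q₋₁=0, q₋₂=1):
  k=0: a=11, p=11, q=1
  k=1: a=7, p=78, q=7
  k=2: a=3, p=245, q=22
  k=3: a=2, p=568, q=51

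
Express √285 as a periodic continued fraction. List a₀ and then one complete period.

[16; 1, 7, 2, 7, 1, 32]

a₀ = ⌊√285⌋ = 16.
With m₀=0, d₀=1 and mₖ₊₁ = dₖaₖ − mₖ, dₖ₊₁ = (n − mₖ₊₁²)/dₖ, aₖ₊₁ = ⌊(a₀+mₖ₊₁)/dₖ₊₁⌋:
  k=1: m=16, d=29, a=1
  k=2: m=13, d=4, a=7
  k=3: m=15, d=15, a=2
  k=4: m=15, d=4, a=7
  k=5: m=13, d=29, a=1
  k=6: m=16, d=1, a=32
d=1 and a=2a₀=32 at k=6, so the next step gives (m, d) = (16, 29) again — its k=1 value — and the period has length 6.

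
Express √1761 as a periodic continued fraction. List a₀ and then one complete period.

[41; 1, 26, 1, 82]

a₀ = ⌊√1761⌋ = 41.
With m₀=0, d₀=1 and mₖ₊₁ = dₖaₖ − mₖ, dₖ₊₁ = (n − mₖ₊₁²)/dₖ, aₖ₊₁ = ⌊(a₀+mₖ₊₁)/dₖ₊₁⌋:
  k=1: m=41, d=80, a=1
  k=2: m=39, d=3, a=26
  k=3: m=39, d=80, a=1
  k=4: m=41, d=1, a=82
d=1 and a=2a₀=82 at k=4, so the next step gives (m, d) = (41, 80) again — its k=1 value — and the period has length 4.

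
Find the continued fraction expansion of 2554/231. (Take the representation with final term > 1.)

2554 = 11*231 + 13
231 = 17*13 + 10
13 = 1*10 + 3
10 = 3*3 + 1
3 = 3*1 + 0  (stop)
So 2554/231 = [11; 17, 1, 3, 3].

[11; 17, 1, 3, 3]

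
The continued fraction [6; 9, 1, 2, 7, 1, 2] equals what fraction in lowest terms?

Using pₖ = aₖpₖ₋₁ + pₖ₋₂ and qₖ = aₖqₖ₋₁ + qₖ₋₂:
  k=0: a=6, p=6, q=1
  k=1: a=9, p=55, q=9
  k=2: a=1, p=61, q=10
  k=3: a=2, p=177, q=29
  k=4: a=7, p=1300, q=213
  k=5: a=1, p=1477, q=242
  k=6: a=2, p=4254, q=697

4254/697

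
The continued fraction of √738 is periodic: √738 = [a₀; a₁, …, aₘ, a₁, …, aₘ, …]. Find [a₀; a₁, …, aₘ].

a₀ = ⌊√738⌋ = 27.

[27; 6, 54]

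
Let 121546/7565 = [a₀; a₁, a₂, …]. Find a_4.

4

121546 = 16·7565 + 506   →  a_0 = 16
7565 = 14·506 + 481   →  a_1 = 14
506 = 1·481 + 25   →  a_2 = 1
481 = 19·25 + 6   →  a_3 = 19
25 = 4·6 + 1   →  a_4 = 4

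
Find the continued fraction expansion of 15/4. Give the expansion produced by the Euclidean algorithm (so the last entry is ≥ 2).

15 = 3×4 + 3
4 = 1×3 + 1
3 = 3×1 + 0  (stop)
So 15/4 = [3; 1, 3].

[3; 1, 3]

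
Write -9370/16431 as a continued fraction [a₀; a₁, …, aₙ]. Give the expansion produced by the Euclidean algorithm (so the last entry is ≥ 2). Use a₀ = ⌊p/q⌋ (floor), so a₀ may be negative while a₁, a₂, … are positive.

[-1; 2, 3, 17, 4, 3, 10]

-9370 = -1×16431 + 7061
16431 = 2×7061 + 2309
7061 = 3×2309 + 134
2309 = 17×134 + 31
134 = 4×31 + 10
31 = 3×10 + 1
10 = 10×1 + 0  (stop)
So -9370/16431 = [-1; 2, 3, 17, 4, 3, 10].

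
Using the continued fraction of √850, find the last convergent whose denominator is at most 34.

√850 = [29; 6, 2, 6, 58, …] (period length 4).
Convergents:
  p_0/q_0 = 29/1
  p_1/q_1 = 175/6
  p_2/q_2 = 379/13
  p_3/q_3 = 2449/84
q_2 = 13 ≤ 34 < 84 = q_3, so the answer is 379/13.

379/13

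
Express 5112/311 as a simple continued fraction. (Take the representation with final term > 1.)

[16; 2, 3, 2, 19]

5112 = 16×311 + 136
311 = 2×136 + 39
136 = 3×39 + 19
39 = 2×19 + 1
19 = 19×1 + 0  (stop)
So 5112/311 = [16; 2, 3, 2, 19].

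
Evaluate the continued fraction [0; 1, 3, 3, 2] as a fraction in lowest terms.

23/30

Fold from the inside: start with 2/1.
  3 + 1/2 = 7/2
  3 + 2/7 = 23/7
  1 + 7/23 = 30/23
  0 + 23/30 = 23/30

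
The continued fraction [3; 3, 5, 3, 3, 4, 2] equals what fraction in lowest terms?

5378/1623

Using pₖ = aₖpₖ₋₁ + pₖ₋₂ and qₖ = aₖqₖ₋₁ + qₖ₋₂:
  k=0: a=3, p=3, q=1
  k=1: a=3, p=10, q=3
  k=2: a=5, p=53, q=16
  k=3: a=3, p=169, q=51
  k=4: a=3, p=560, q=169
  k=5: a=4, p=2409, q=727
  k=6: a=2, p=5378, q=1623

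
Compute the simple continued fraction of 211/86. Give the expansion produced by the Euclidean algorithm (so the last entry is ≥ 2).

211 = 2*86 + 39
86 = 2*39 + 8
39 = 4*8 + 7
8 = 1*7 + 1
7 = 7*1 + 0  (stop)
So 211/86 = [2; 2, 4, 1, 7].

[2; 2, 4, 1, 7]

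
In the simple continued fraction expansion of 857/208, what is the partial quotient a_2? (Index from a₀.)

857 = 4·208 + 25   →  a_0 = 4
208 = 8·25 + 8   →  a_1 = 8
25 = 3·8 + 1   →  a_2 = 3

3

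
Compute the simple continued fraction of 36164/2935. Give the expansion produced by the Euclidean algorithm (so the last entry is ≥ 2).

[12; 3, 9, 6, 17]

36164 = 12×2935 + 944
2935 = 3×944 + 103
944 = 9×103 + 17
103 = 6×17 + 1
17 = 17×1 + 0  (stop)
So 36164/2935 = [12; 3, 9, 6, 17].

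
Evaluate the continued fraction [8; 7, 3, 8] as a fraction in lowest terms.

Using pₖ = aₖpₖ₋₁ + pₖ₋₂ and qₖ = aₖqₖ₋₁ + qₖ₋₂:
  k=0: a=8, p=8, q=1
  k=1: a=7, p=57, q=7
  k=2: a=3, p=179, q=22
  k=3: a=8, p=1489, q=183

1489/183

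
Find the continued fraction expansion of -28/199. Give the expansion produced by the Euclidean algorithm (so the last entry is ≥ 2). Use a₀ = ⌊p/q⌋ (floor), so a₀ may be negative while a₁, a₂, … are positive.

-28 = -1×199 + 171
199 = 1×171 + 28
171 = 6×28 + 3
28 = 9×3 + 1
3 = 3×1 + 0  (stop)
So -28/199 = [-1; 1, 6, 9, 3].

[-1; 1, 6, 9, 3]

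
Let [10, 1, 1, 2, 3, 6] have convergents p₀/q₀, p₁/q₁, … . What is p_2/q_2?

Using pₖ = aₖpₖ₋₁ + pₖ₋₂, qₖ = aₖqₖ₋₁ + qₖ₋₂ (with p₋₁=1, p₋₂=0, q₋₁=0, q₋₂=1):
  k=0: a=10, p=10, q=1
  k=1: a=1, p=11, q=1
  k=2: a=1, p=21, q=2

21/2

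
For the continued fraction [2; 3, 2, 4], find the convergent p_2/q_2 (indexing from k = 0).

16/7

Using pₖ = aₖpₖ₋₁ + pₖ₋₂, qₖ = aₖqₖ₋₁ + qₖ₋₂ (with p₋₁=1, p₋₂=0, q₋₁=0, q₋₂=1):
  k=0: a=2, p=2, q=1
  k=1: a=3, p=7, q=3
  k=2: a=2, p=16, q=7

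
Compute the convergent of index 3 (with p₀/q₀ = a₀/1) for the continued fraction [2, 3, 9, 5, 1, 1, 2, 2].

Using pₖ = aₖpₖ₋₁ + pₖ₋₂, qₖ = aₖqₖ₋₁ + qₖ₋₂ (with p₋₁=1, p₋₂=0, q₋₁=0, q₋₂=1):
  k=0: a=2, p=2, q=1
  k=1: a=3, p=7, q=3
  k=2: a=9, p=65, q=28
  k=3: a=5, p=332, q=143

332/143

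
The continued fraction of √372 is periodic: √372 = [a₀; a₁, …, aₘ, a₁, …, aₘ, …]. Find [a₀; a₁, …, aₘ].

[19; 3, 2, 12, 2, 3, 38]

a₀ = ⌊√372⌋ = 19.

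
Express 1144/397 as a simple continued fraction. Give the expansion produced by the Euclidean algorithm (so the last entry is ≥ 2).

1144 = 2·397 + 350
397 = 1·350 + 47
350 = 7·47 + 21
47 = 2·21 + 5
21 = 4·5 + 1
5 = 5·1 + 0  (stop)
So 1144/397 = [2; 1, 7, 2, 4, 5].

[2; 1, 7, 2, 4, 5]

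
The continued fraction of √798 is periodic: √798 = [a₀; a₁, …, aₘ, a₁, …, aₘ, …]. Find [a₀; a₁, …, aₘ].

a₀ = ⌊√798⌋ = 28.
With m₀=0, d₀=1 and mₖ₊₁ = dₖaₖ − mₖ, dₖ₊₁ = (n − mₖ₊₁²)/dₖ, aₖ₊₁ = ⌊(a₀+mₖ₊₁)/dₖ₊₁⌋:
  k=1: m=28, d=14, a=4
  k=2: m=28, d=1, a=56
d=1 and a=2a₀=56 at k=2, so the next step gives (m, d) = (28, 14) again — its k=1 value — and the period has length 2.

[28; 4, 56]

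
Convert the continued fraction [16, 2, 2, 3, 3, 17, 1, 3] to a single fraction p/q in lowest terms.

66365/4044

Using pₖ = aₖpₖ₋₁ + pₖ₋₂ and qₖ = aₖqₖ₋₁ + qₖ₋₂:
  k=0: a=16, p=16, q=1
  k=1: a=2, p=33, q=2
  k=2: a=2, p=82, q=5
  k=3: a=3, p=279, q=17
  k=4: a=3, p=919, q=56
  k=5: a=17, p=15902, q=969
  k=6: a=1, p=16821, q=1025
  k=7: a=3, p=66365, q=4044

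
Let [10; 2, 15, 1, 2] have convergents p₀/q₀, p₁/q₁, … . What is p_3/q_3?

346/33

Using pₖ = aₖpₖ₋₁ + pₖ₋₂, qₖ = aₖqₖ₋₁ + qₖ₋₂ (with p₋₁=1, p₋₂=0, q₋₁=0, q₋₂=1):
  k=0: a=10, p=10, q=1
  k=1: a=2, p=21, q=2
  k=2: a=15, p=325, q=31
  k=3: a=1, p=346, q=33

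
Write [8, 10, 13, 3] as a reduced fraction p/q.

Using pₖ = aₖpₖ₋₁ + pₖ₋₂ and qₖ = aₖqₖ₋₁ + qₖ₋₂:
  k=0: a=8, p=8, q=1
  k=1: a=10, p=81, q=10
  k=2: a=13, p=1061, q=131
  k=3: a=3, p=3264, q=403

3264/403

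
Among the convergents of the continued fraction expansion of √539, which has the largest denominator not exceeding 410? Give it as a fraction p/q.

√539 = [23; 4, 1, 1, 1, 1, 1, 4, 46, …] (period length 8).
Convergents:
  p_0/q_0 = 23/1
  p_1/q_1 = 93/4
  p_2/q_2 = 116/5
  p_3/q_3 = 209/9
  p_4/q_4 = 325/14
  p_5/q_5 = 534/23
  p_6/q_6 = 859/37
  p_7/q_7 = 3970/171
  p_8/q_8 = 183479/7903
q_7 = 171 ≤ 410 < 7903 = q_8, so the answer is 3970/171.

3970/171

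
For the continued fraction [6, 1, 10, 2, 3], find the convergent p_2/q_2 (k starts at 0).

Using pₖ = aₖpₖ₋₁ + pₖ₋₂, qₖ = aₖqₖ₋₁ + qₖ₋₂ (with p₋₁=1, p₋₂=0, q₋₁=0, q₋₂=1):
  k=0: a=6, p=6, q=1
  k=1: a=1, p=7, q=1
  k=2: a=10, p=76, q=11

76/11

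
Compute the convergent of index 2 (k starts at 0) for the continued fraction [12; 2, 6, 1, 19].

Using pₖ = aₖpₖ₋₁ + pₖ₋₂, qₖ = aₖqₖ₋₁ + qₖ₋₂ (with p₋₁=1, p₋₂=0, q₋₁=0, q₋₂=1):
  k=0: a=12, p=12, q=1
  k=1: a=2, p=25, q=2
  k=2: a=6, p=162, q=13

162/13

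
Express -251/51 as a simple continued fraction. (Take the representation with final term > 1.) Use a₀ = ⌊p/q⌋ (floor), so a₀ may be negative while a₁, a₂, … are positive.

[-5; 12, 1, 3]

-251 = -5·51 + 4
51 = 12·4 + 3
4 = 1·3 + 1
3 = 3·1 + 0  (stop)
So -251/51 = [-5; 12, 1, 3].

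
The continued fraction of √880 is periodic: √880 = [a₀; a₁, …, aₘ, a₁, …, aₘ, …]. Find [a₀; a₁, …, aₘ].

[29; 1, 1, 1, 58]

a₀ = ⌊√880⌋ = 29.
With m₀=0, d₀=1 and mₖ₊₁ = dₖaₖ − mₖ, dₖ₊₁ = (n − mₖ₊₁²)/dₖ, aₖ₊₁ = ⌊(a₀+mₖ₊₁)/dₖ₊₁⌋:
  k=1: m=29, d=39, a=1
  k=2: m=10, d=20, a=1
  k=3: m=10, d=39, a=1
  k=4: m=29, d=1, a=58
d=1 and a=2a₀=58 at k=4, so the next step gives (m, d) = (29, 39) again — its k=1 value — and the period has length 4.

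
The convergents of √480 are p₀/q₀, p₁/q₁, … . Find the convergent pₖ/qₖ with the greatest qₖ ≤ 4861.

105579/4819

√480 = [21; 1, 9, 1, 42, …] (period length 4).
Convergents:
  p_0/q_0 = 21/1
  p_1/q_1 = 22/1
  p_2/q_2 = 219/10
  p_3/q_3 = 241/11
  p_4/q_4 = 10341/472
  p_5/q_5 = 10582/483
  p_6/q_6 = 105579/4819
  p_7/q_7 = 116161/5302
q_6 = 4819 ≤ 4861 < 5302 = q_7, so the answer is 105579/4819.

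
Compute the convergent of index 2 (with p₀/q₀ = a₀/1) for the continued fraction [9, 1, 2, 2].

29/3

Using pₖ = aₖpₖ₋₁ + pₖ₋₂, qₖ = aₖqₖ₋₁ + qₖ₋₂ (with p₋₁=1, p₋₂=0, q₋₁=0, q₋₂=1):
  k=0: a=9, p=9, q=1
  k=1: a=1, p=10, q=1
  k=2: a=2, p=29, q=3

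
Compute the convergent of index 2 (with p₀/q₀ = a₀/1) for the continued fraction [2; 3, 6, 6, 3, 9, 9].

Using pₖ = aₖpₖ₋₁ + pₖ₋₂, qₖ = aₖqₖ₋₁ + qₖ₋₂ (with p₋₁=1, p₋₂=0, q₋₁=0, q₋₂=1):
  k=0: a=2, p=2, q=1
  k=1: a=3, p=7, q=3
  k=2: a=6, p=44, q=19

44/19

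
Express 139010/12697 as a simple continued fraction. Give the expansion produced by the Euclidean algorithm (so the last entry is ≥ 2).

139010 = 10×12697 + 12040
12697 = 1×12040 + 657
12040 = 18×657 + 214
657 = 3×214 + 15
214 = 14×15 + 4
15 = 3×4 + 3
4 = 1×3 + 1
3 = 3×1 + 0  (stop)
So 139010/12697 = [10; 1, 18, 3, 14, 3, 1, 3].

[10; 1, 18, 3, 14, 3, 1, 3]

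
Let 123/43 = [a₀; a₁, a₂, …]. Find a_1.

1

123 = 2·43 + 37   →  a_0 = 2
43 = 1·37 + 6   →  a_1 = 1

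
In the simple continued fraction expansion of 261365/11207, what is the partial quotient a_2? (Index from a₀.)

9

261365 = 23·11207 + 3604   →  a_0 = 23
11207 = 3·3604 + 395   →  a_1 = 3
3604 = 9·395 + 49   →  a_2 = 9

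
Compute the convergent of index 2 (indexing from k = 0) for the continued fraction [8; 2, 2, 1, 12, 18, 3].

42/5

Using pₖ = aₖpₖ₋₁ + pₖ₋₂, qₖ = aₖqₖ₋₁ + qₖ₋₂ (with p₋₁=1, p₋₂=0, q₋₁=0, q₋₂=1):
  k=0: a=8, p=8, q=1
  k=1: a=2, p=17, q=2
  k=2: a=2, p=42, q=5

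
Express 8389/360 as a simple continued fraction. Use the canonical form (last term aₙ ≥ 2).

8389 = 23*360 + 109
360 = 3*109 + 33
109 = 3*33 + 10
33 = 3*10 + 3
10 = 3*3 + 1
3 = 3*1 + 0  (stop)
So 8389/360 = [23; 3, 3, 3, 3, 3].

[23; 3, 3, 3, 3, 3]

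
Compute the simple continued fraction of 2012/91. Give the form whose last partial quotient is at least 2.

2012 = 22·91 + 10
91 = 9·10 + 1
10 = 10·1 + 0  (stop)
So 2012/91 = [22; 9, 10].

[22; 9, 10]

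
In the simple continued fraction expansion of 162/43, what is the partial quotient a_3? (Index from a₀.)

162 = 3·43 + 33   →  a_0 = 3
43 = 1·33 + 10   →  a_1 = 1
33 = 3·10 + 3   →  a_2 = 3
10 = 3·3 + 1   →  a_3 = 3

3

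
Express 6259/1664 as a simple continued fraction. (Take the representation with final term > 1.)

6259 = 3×1664 + 1267
1664 = 1×1267 + 397
1267 = 3×397 + 76
397 = 5×76 + 17
76 = 4×17 + 8
17 = 2×8 + 1
8 = 8×1 + 0  (stop)
So 6259/1664 = [3; 1, 3, 5, 4, 2, 8].

[3; 1, 3, 5, 4, 2, 8]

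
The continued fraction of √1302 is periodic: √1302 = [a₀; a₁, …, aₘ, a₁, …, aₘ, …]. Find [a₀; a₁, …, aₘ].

a₀ = ⌊√1302⌋ = 36.

[36; 12, 72]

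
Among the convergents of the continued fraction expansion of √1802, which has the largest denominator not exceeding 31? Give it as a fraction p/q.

849/20

√1802 = [42; 2, 4, 2, 84, …] (period length 4).
Convergents:
  p_0/q_0 = 42/1
  p_1/q_1 = 85/2
  p_2/q_2 = 382/9
  p_3/q_3 = 849/20
  p_4/q_4 = 71698/1689
q_3 = 20 ≤ 31 < 1689 = q_4, so the answer is 849/20.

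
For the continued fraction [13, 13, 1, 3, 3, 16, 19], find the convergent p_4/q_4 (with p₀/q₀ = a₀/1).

2340/179

Using pₖ = aₖpₖ₋₁ + pₖ₋₂, qₖ = aₖqₖ₋₁ + qₖ₋₂ (with p₋₁=1, p₋₂=0, q₋₁=0, q₋₂=1):
  k=0: a=13, p=13, q=1
  k=1: a=13, p=170, q=13
  k=2: a=1, p=183, q=14
  k=3: a=3, p=719, q=55
  k=4: a=3, p=2340, q=179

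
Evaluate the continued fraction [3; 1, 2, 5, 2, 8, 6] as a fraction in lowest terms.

6675/1811

Fold from the inside: start with 6/1.
  8 + 1/6 = 49/6
  2 + 6/49 = 104/49
  5 + 49/104 = 569/104
  2 + 104/569 = 1242/569
  1 + 569/1242 = 1811/1242
  3 + 1242/1811 = 6675/1811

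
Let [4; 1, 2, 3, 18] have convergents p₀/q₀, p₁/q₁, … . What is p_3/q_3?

Using pₖ = aₖpₖ₋₁ + pₖ₋₂, qₖ = aₖqₖ₋₁ + qₖ₋₂ (with p₋₁=1, p₋₂=0, q₋₁=0, q₋₂=1):
  k=0: a=4, p=4, q=1
  k=1: a=1, p=5, q=1
  k=2: a=2, p=14, q=3
  k=3: a=3, p=47, q=10

47/10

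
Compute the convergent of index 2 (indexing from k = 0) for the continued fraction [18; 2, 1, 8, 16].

55/3

Using pₖ = aₖpₖ₋₁ + pₖ₋₂, qₖ = aₖqₖ₋₁ + qₖ₋₂ (with p₋₁=1, p₋₂=0, q₋₁=0, q₋₂=1):
  k=0: a=18, p=18, q=1
  k=1: a=2, p=37, q=2
  k=2: a=1, p=55, q=3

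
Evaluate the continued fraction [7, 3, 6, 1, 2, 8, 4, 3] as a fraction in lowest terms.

Using pₖ = aₖpₖ₋₁ + pₖ₋₂ and qₖ = aₖqₖ₋₁ + qₖ₋₂:
  k=0: a=7, p=7, q=1
  k=1: a=3, p=22, q=3
  k=2: a=6, p=139, q=19
  k=3: a=1, p=161, q=22
  k=4: a=2, p=461, q=63
  k=5: a=8, p=3849, q=526
  k=6: a=4, p=15857, q=2167
  k=7: a=3, p=51420, q=7027

51420/7027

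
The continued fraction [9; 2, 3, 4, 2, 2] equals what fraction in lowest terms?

1547/164

Fold from the inside: start with 2/1.
  2 + 1/2 = 5/2
  4 + 2/5 = 22/5
  3 + 5/22 = 71/22
  2 + 22/71 = 164/71
  9 + 71/164 = 1547/164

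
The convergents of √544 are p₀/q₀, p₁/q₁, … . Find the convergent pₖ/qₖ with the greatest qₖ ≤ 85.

793/34

√544 = [23; 3, 11, 3, 46, …] (period length 4).
Convergents:
  p_0/q_0 = 23/1
  p_1/q_1 = 70/3
  p_2/q_2 = 793/34
  p_3/q_3 = 2449/105
q_2 = 34 ≤ 85 < 105 = q_3, so the answer is 793/34.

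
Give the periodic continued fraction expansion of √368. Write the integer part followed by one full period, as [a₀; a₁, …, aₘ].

[19; 5, 2, 5, 38]

a₀ = ⌊√368⌋ = 19.
With m₀=0, d₀=1 and mₖ₊₁ = dₖaₖ − mₖ, dₖ₊₁ = (n − mₖ₊₁²)/dₖ, aₖ₊₁ = ⌊(a₀+mₖ₊₁)/dₖ₊₁⌋:
  k=1: m=19, d=7, a=5
  k=2: m=16, d=16, a=2
  k=3: m=16, d=7, a=5
  k=4: m=19, d=1, a=38
d=1 and a=2a₀=38 at k=4, so the next step gives (m, d) = (19, 7) again — its k=1 value — and the period has length 4.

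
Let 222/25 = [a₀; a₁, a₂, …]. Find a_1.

222 = 8·25 + 22   →  a_0 = 8
25 = 1·22 + 3   →  a_1 = 1

1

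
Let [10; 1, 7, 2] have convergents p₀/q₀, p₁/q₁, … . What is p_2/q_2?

Using pₖ = aₖpₖ₋₁ + pₖ₋₂, qₖ = aₖqₖ₋₁ + qₖ₋₂ (with p₋₁=1, p₋₂=0, q₋₁=0, q₋₂=1):
  k=0: a=10, p=10, q=1
  k=1: a=1, p=11, q=1
  k=2: a=7, p=87, q=8

87/8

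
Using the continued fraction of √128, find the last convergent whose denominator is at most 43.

181/16

√128 = [11; 3, 5, 3, 22, …] (period length 4).
Convergents:
  p_0/q_0 = 11/1
  p_1/q_1 = 34/3
  p_2/q_2 = 181/16
  p_3/q_3 = 577/51
q_2 = 16 ≤ 43 < 51 = q_3, so the answer is 181/16.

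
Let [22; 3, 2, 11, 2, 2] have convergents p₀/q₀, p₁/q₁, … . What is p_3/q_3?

1783/80

Using pₖ = aₖpₖ₋₁ + pₖ₋₂, qₖ = aₖqₖ₋₁ + qₖ₋₂ (with p₋₁=1, p₋₂=0, q₋₁=0, q₋₂=1):
  k=0: a=22, p=22, q=1
  k=1: a=3, p=67, q=3
  k=2: a=2, p=156, q=7
  k=3: a=11, p=1783, q=80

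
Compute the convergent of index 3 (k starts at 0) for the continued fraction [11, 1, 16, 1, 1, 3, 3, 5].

Using pₖ = aₖpₖ₋₁ + pₖ₋₂, qₖ = aₖqₖ₋₁ + qₖ₋₂ (with p₋₁=1, p₋₂=0, q₋₁=0, q₋₂=1):
  k=0: a=11, p=11, q=1
  k=1: a=1, p=12, q=1
  k=2: a=16, p=203, q=17
  k=3: a=1, p=215, q=18

215/18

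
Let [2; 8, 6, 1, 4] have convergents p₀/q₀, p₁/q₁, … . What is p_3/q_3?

121/57

Using pₖ = aₖpₖ₋₁ + pₖ₋₂, qₖ = aₖqₖ₋₁ + qₖ₋₂ (with p₋₁=1, p₋₂=0, q₋₁=0, q₋₂=1):
  k=0: a=2, p=2, q=1
  k=1: a=8, p=17, q=8
  k=2: a=6, p=104, q=49
  k=3: a=1, p=121, q=57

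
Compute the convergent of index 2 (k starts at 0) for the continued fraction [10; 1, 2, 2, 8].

Using pₖ = aₖpₖ₋₁ + pₖ₋₂, qₖ = aₖqₖ₋₁ + qₖ₋₂ (with p₋₁=1, p₋₂=0, q₋₁=0, q₋₂=1):
  k=0: a=10, p=10, q=1
  k=1: a=1, p=11, q=1
  k=2: a=2, p=32, q=3

32/3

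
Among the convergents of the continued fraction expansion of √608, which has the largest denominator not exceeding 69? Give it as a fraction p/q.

937/38

√608 = [24; 1, 1, 1, 11, 1, 1, 1, 48, …] (period length 8).
Convergents:
  p_0/q_0 = 24/1
  p_1/q_1 = 25/1
  p_2/q_2 = 49/2
  p_3/q_3 = 74/3
  p_4/q_4 = 863/35
  p_5/q_5 = 937/38
  p_6/q_6 = 1800/73
q_5 = 38 ≤ 69 < 73 = q_6, so the answer is 937/38.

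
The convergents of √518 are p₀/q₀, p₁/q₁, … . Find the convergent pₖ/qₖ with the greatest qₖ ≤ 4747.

105946/4655

√518 = [22; 1, 3, 6, 3, 1, 44, …] (period length 6).
Convergents:
  p_0/q_0 = 22/1
  p_1/q_1 = 23/1
  p_2/q_2 = 91/4
  p_3/q_3 = 569/25
  p_4/q_4 = 1798/79
  p_5/q_5 = 2367/104
  p_6/q_6 = 105946/4655
  p_7/q_7 = 108313/4759
q_6 = 4655 ≤ 4747 < 4759 = q_7, so the answer is 105946/4655.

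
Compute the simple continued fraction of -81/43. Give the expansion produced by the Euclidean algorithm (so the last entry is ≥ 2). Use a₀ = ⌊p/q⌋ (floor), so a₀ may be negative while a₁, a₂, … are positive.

-81 = -2×43 + 5
43 = 8×5 + 3
5 = 1×3 + 2
3 = 1×2 + 1
2 = 2×1 + 0  (stop)
So -81/43 = [-2; 8, 1, 1, 2].

[-2; 8, 1, 1, 2]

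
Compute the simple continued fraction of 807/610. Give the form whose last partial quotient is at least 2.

807 = 1×610 + 197
610 = 3×197 + 19
197 = 10×19 + 7
19 = 2×7 + 5
7 = 1×5 + 2
5 = 2×2 + 1
2 = 2×1 + 0  (stop)
So 807/610 = [1; 3, 10, 2, 1, 2, 2].

[1; 3, 10, 2, 1, 2, 2]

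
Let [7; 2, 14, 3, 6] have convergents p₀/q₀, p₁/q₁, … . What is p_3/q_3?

666/89

Using pₖ = aₖpₖ₋₁ + pₖ₋₂, qₖ = aₖqₖ₋₁ + qₖ₋₂ (with p₋₁=1, p₋₂=0, q₋₁=0, q₋₂=1):
  k=0: a=7, p=7, q=1
  k=1: a=2, p=15, q=2
  k=2: a=14, p=217, q=29
  k=3: a=3, p=666, q=89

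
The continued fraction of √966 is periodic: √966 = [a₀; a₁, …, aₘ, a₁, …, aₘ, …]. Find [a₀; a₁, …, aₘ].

a₀ = ⌊√966⌋ = 31.

[31; 12, 2, 2, 2, 12, 62]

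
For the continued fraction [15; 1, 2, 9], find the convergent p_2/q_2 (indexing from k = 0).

47/3

Using pₖ = aₖpₖ₋₁ + pₖ₋₂, qₖ = aₖqₖ₋₁ + qₖ₋₂ (with p₋₁=1, p₋₂=0, q₋₁=0, q₋₂=1):
  k=0: a=15, p=15, q=1
  k=1: a=1, p=16, q=1
  k=2: a=2, p=47, q=3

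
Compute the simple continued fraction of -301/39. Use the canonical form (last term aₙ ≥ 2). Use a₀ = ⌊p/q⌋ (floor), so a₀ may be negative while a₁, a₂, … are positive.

-301 = -8*39 + 11
39 = 3*11 + 6
11 = 1*6 + 5
6 = 1*5 + 1
5 = 5*1 + 0  (stop)
So -301/39 = [-8; 3, 1, 1, 5].

[-8; 3, 1, 1, 5]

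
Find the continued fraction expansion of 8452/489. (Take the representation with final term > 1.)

[17; 3, 1, 1, 13, 2, 2]

8452 = 17*489 + 139
489 = 3*139 + 72
139 = 1*72 + 67
72 = 1*67 + 5
67 = 13*5 + 2
5 = 2*2 + 1
2 = 2*1 + 0  (stop)
So 8452/489 = [17; 3, 1, 1, 13, 2, 2].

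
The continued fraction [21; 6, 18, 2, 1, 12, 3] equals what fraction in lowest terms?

Fold from the inside: start with 3/1.
  12 + 1/3 = 37/3
  1 + 3/37 = 40/37
  2 + 37/40 = 117/40
  18 + 40/117 = 2146/117
  6 + 117/2146 = 12993/2146
  21 + 2146/12993 = 274999/12993

274999/12993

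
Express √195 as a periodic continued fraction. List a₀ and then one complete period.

[13; 1, 26]

a₀ = ⌊√195⌋ = 13.
With m₀=0, d₀=1 and mₖ₊₁ = dₖaₖ − mₖ, dₖ₊₁ = (n − mₖ₊₁²)/dₖ, aₖ₊₁ = ⌊(a₀+mₖ₊₁)/dₖ₊₁⌋:
  k=1: m=13, d=26, a=1
  k=2: m=13, d=1, a=26
d=1 and a=2a₀=26 at k=2, so the next step gives (m, d) = (13, 26) again — its k=1 value — and the period has length 2.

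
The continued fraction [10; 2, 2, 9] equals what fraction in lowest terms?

Using pₖ = aₖpₖ₋₁ + pₖ₋₂ and qₖ = aₖqₖ₋₁ + qₖ₋₂:
  k=0: a=10, p=10, q=1
  k=1: a=2, p=21, q=2
  k=2: a=2, p=52, q=5
  k=3: a=9, p=489, q=47

489/47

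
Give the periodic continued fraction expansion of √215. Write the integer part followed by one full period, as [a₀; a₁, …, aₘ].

a₀ = ⌊√215⌋ = 14.
With m₀=0, d₀=1 and mₖ₊₁ = dₖaₖ − mₖ, dₖ₊₁ = (n − mₖ₊₁²)/dₖ, aₖ₊₁ = ⌊(a₀+mₖ₊₁)/dₖ₊₁⌋:
  k=1: m=14, d=19, a=1
  k=2: m=5, d=10, a=1
  k=3: m=5, d=19, a=1
  k=4: m=14, d=1, a=28
d=1 and a=2a₀=28 at k=4, so the next step gives (m, d) = (14, 19) again — its k=1 value — and the period has length 4.

[14; 1, 1, 1, 28]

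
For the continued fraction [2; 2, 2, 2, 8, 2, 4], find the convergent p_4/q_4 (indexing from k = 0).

Using pₖ = aₖpₖ₋₁ + pₖ₋₂, qₖ = aₖqₖ₋₁ + qₖ₋₂ (with p₋₁=1, p₋₂=0, q₋₁=0, q₋₂=1):
  k=0: a=2, p=2, q=1
  k=1: a=2, p=5, q=2
  k=2: a=2, p=12, q=5
  k=3: a=2, p=29, q=12
  k=4: a=8, p=244, q=101

244/101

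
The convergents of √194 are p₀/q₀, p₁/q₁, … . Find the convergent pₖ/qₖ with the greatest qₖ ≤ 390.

5251/377

√194 = [13; 1, 12, 1, 26, …] (period length 4).
Convergents:
  p_0/q_0 = 13/1
  p_1/q_1 = 14/1
  p_2/q_2 = 181/13
  p_3/q_3 = 195/14
  p_4/q_4 = 5251/377
  p_5/q_5 = 5446/391
q_4 = 377 ≤ 390 < 391 = q_5, so the answer is 5251/377.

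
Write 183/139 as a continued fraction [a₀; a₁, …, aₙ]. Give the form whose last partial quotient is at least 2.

[1; 3, 6, 3, 2]

183 = 1×139 + 44
139 = 3×44 + 7
44 = 6×7 + 2
7 = 3×2 + 1
2 = 2×1 + 0  (stop)
So 183/139 = [1; 3, 6, 3, 2].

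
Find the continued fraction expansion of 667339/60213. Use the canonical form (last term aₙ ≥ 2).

[11; 12, 19, 7, 18, 2]

667339 = 11*60213 + 4996
60213 = 12*4996 + 261
4996 = 19*261 + 37
261 = 7*37 + 2
37 = 18*2 + 1
2 = 2*1 + 0  (stop)
So 667339/60213 = [11; 12, 19, 7, 18, 2].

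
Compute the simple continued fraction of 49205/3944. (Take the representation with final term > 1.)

49205 = 12×3944 + 1877
3944 = 2×1877 + 190
1877 = 9×190 + 167
190 = 1×167 + 23
167 = 7×23 + 6
23 = 3×6 + 5
6 = 1×5 + 1
5 = 5×1 + 0  (stop)
So 49205/3944 = [12; 2, 9, 1, 7, 3, 1, 5].

[12; 2, 9, 1, 7, 3, 1, 5]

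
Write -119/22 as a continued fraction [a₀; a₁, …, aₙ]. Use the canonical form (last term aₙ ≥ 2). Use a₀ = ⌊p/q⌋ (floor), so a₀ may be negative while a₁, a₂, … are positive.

[-6; 1, 1, 2, 4]

-119 = -6*22 + 13
22 = 1*13 + 9
13 = 1*9 + 4
9 = 2*4 + 1
4 = 4*1 + 0  (stop)
So -119/22 = [-6; 1, 1, 2, 4].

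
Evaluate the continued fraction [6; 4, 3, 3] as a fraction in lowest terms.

Using pₖ = aₖpₖ₋₁ + pₖ₋₂ and qₖ = aₖqₖ₋₁ + qₖ₋₂:
  k=0: a=6, p=6, q=1
  k=1: a=4, p=25, q=4
  k=2: a=3, p=81, q=13
  k=3: a=3, p=268, q=43

268/43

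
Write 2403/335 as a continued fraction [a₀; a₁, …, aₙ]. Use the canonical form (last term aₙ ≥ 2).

[7; 5, 1, 3, 2, 6]

2403 = 7*335 + 58
335 = 5*58 + 45
58 = 1*45 + 13
45 = 3*13 + 6
13 = 2*6 + 1
6 = 6*1 + 0  (stop)
So 2403/335 = [7; 5, 1, 3, 2, 6].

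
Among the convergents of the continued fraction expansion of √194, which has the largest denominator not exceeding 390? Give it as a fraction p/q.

√194 = [13; 1, 12, 1, 26, …] (period length 4).
Convergents:
  p_0/q_0 = 13/1
  p_1/q_1 = 14/1
  p_2/q_2 = 181/13
  p_3/q_3 = 195/14
  p_4/q_4 = 5251/377
  p_5/q_5 = 5446/391
q_4 = 377 ≤ 390 < 391 = q_5, so the answer is 5251/377.

5251/377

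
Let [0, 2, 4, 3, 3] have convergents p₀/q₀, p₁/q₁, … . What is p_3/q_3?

Using pₖ = aₖpₖ₋₁ + pₖ₋₂, qₖ = aₖqₖ₋₁ + qₖ₋₂ (with p₋₁=1, p₋₂=0, q₋₁=0, q₋₂=1):
  k=0: a=0, p=0, q=1
  k=1: a=2, p=1, q=2
  k=2: a=4, p=4, q=9
  k=3: a=3, p=13, q=29

13/29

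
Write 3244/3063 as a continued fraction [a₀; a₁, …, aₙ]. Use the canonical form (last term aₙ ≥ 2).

3244 = 1×3063 + 181
3063 = 16×181 + 167
181 = 1×167 + 14
167 = 11×14 + 13
14 = 1×13 + 1
13 = 13×1 + 0  (stop)
So 3244/3063 = [1; 16, 1, 11, 1, 13].

[1; 16, 1, 11, 1, 13]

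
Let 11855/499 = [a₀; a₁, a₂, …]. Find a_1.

1

11855 = 23·499 + 378   →  a_0 = 23
499 = 1·378 + 121   →  a_1 = 1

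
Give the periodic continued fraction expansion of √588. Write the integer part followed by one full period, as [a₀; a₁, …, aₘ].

a₀ = ⌊√588⌋ = 24.
With m₀=0, d₀=1 and mₖ₊₁ = dₖaₖ − mₖ, dₖ₊₁ = (n − mₖ₊₁²)/dₖ, aₖ₊₁ = ⌊(a₀+mₖ₊₁)/dₖ₊₁⌋:
  k=1: m=24, d=12, a=4
  k=2: m=24, d=1, a=48
d=1 and a=2a₀=48 at k=2, so the next step gives (m, d) = (24, 12) again — its k=1 value — and the period has length 2.

[24; 4, 48]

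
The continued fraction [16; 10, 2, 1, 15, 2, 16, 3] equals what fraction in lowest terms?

814574/50605

Fold from the inside: start with 3/1.
  16 + 1/3 = 49/3
  2 + 3/49 = 101/49
  15 + 49/101 = 1564/101
  1 + 101/1564 = 1665/1564
  2 + 1564/1665 = 4894/1665
  10 + 1665/4894 = 50605/4894
  16 + 4894/50605 = 814574/50605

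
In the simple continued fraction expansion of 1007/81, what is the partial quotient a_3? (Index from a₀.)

5

1007 = 12·81 + 35   →  a_0 = 12
81 = 2·35 + 11   →  a_1 = 2
35 = 3·11 + 2   →  a_2 = 3
11 = 5·2 + 1   →  a_3 = 5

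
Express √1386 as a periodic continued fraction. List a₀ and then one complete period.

[37; 4, 2, 1, 2, 1, 2, 4, 74]

a₀ = ⌊√1386⌋ = 37.
With m₀=0, d₀=1 and mₖ₊₁ = dₖaₖ − mₖ, dₖ₊₁ = (n − mₖ₊₁²)/dₖ, aₖ₊₁ = ⌊(a₀+mₖ₊₁)/dₖ₊₁⌋:
  k=1: m=37, d=17, a=4
  k=2: m=31, d=25, a=2
  k=3: m=19, d=41, a=1
  k=4: m=22, d=22, a=2
  k=5: m=22, d=41, a=1
  k=6: m=19, d=25, a=2
  k=7: m=31, d=17, a=4
  k=8: m=37, d=1, a=74
d=1 and a=2a₀=74 at k=8, so the next step gives (m, d) = (37, 17) again — its k=1 value — and the period has length 8.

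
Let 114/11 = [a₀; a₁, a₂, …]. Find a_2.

1

114 = 10·11 + 4   →  a_0 = 10
11 = 2·4 + 3   →  a_1 = 2
4 = 1·3 + 1   →  a_2 = 1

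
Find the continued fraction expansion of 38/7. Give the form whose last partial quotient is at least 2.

[5; 2, 3]

38 = 5·7 + 3
7 = 2·3 + 1
3 = 3·1 + 0  (stop)
So 38/7 = [5; 2, 3].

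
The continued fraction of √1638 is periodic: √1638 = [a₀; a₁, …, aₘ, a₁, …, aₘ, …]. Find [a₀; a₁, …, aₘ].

a₀ = ⌊√1638⌋ = 40.
With m₀=0, d₀=1 and mₖ₊₁ = dₖaₖ − mₖ, dₖ₊₁ = (n − mₖ₊₁²)/dₖ, aₖ₊₁ = ⌊(a₀+mₖ₊₁)/dₖ₊₁⌋:
  k=1: m=40, d=38, a=2
  k=2: m=36, d=9, a=8
  k=3: m=36, d=38, a=2
  k=4: m=40, d=1, a=80
d=1 and a=2a₀=80 at k=4, so the next step gives (m, d) = (40, 38) again — its k=1 value — and the period has length 4.

[40; 2, 8, 2, 80]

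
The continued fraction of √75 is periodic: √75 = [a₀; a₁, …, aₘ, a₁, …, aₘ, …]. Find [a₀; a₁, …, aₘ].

a₀ = ⌊√75⌋ = 8.
With m₀=0, d₀=1 and mₖ₊₁ = dₖaₖ − mₖ, dₖ₊₁ = (n − mₖ₊₁²)/dₖ, aₖ₊₁ = ⌊(a₀+mₖ₊₁)/dₖ₊₁⌋:
  k=1: m=8, d=11, a=1
  k=2: m=3, d=6, a=1
  k=3: m=3, d=11, a=1
  k=4: m=8, d=1, a=16
d=1 and a=2a₀=16 at k=4, so the next step gives (m, d) = (8, 11) again — its k=1 value — and the period has length 4.

[8; 1, 1, 1, 16]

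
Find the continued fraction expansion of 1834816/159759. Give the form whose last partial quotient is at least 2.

1834816 = 11*159759 + 77467
159759 = 2*77467 + 4825
77467 = 16*4825 + 267
4825 = 18*267 + 19
267 = 14*19 + 1
19 = 19*1 + 0  (stop)
So 1834816/159759 = [11; 2, 16, 18, 14, 19].

[11; 2, 16, 18, 14, 19]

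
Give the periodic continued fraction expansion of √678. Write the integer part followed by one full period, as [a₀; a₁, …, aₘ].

[26; 26, 52]

a₀ = ⌊√678⌋ = 26.
With m₀=0, d₀=1 and mₖ₊₁ = dₖaₖ − mₖ, dₖ₊₁ = (n − mₖ₊₁²)/dₖ, aₖ₊₁ = ⌊(a₀+mₖ₊₁)/dₖ₊₁⌋:
  k=1: m=26, d=2, a=26
  k=2: m=26, d=1, a=52
d=1 and a=2a₀=52 at k=2, so the next step gives (m, d) = (26, 2) again — its k=1 value — and the period has length 2.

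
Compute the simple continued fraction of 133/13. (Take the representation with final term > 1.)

[10; 4, 3]

133 = 10×13 + 3
13 = 4×3 + 1
3 = 3×1 + 0  (stop)
So 133/13 = [10; 4, 3].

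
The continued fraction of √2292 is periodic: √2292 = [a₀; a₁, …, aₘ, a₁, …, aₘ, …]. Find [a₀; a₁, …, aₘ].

a₀ = ⌊√2292⌋ = 47.
With m₀=0, d₀=1 and mₖ₊₁ = dₖaₖ − mₖ, dₖ₊₁ = (n − mₖ₊₁²)/dₖ, aₖ₊₁ = ⌊(a₀+mₖ₊₁)/dₖ₊₁⌋:
  k=1: m=47, d=83, a=1
  k=2: m=36, d=12, a=6
  k=3: m=36, d=83, a=1
  k=4: m=47, d=1, a=94
d=1 and a=2a₀=94 at k=4, so the next step gives (m, d) = (47, 83) again — its k=1 value — and the period has length 4.

[47; 1, 6, 1, 94]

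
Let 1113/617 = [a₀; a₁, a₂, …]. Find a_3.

10

1113 = 1·617 + 496   →  a_0 = 1
617 = 1·496 + 121   →  a_1 = 1
496 = 4·121 + 12   →  a_2 = 4
121 = 10·12 + 1   →  a_3 = 10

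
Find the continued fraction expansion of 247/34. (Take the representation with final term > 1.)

247 = 7×34 + 9
34 = 3×9 + 7
9 = 1×7 + 2
7 = 3×2 + 1
2 = 2×1 + 0  (stop)
So 247/34 = [7; 3, 1, 3, 2].

[7; 3, 1, 3, 2]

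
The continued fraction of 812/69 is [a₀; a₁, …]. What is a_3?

3

812 = 11·69 + 53   →  a_0 = 11
69 = 1·53 + 16   →  a_1 = 1
53 = 3·16 + 5   →  a_2 = 3
16 = 3·5 + 1   →  a_3 = 3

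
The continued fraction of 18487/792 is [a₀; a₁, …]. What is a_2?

18487 = 23·792 + 271   →  a_0 = 23
792 = 2·271 + 250   →  a_1 = 2
271 = 1·250 + 21   →  a_2 = 1

1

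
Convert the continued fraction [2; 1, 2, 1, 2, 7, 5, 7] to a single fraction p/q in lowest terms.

8166/2993

Using pₖ = aₖpₖ₋₁ + pₖ₋₂ and qₖ = aₖqₖ₋₁ + qₖ₋₂:
  k=0: a=2, p=2, q=1
  k=1: a=1, p=3, q=1
  k=2: a=2, p=8, q=3
  k=3: a=1, p=11, q=4
  k=4: a=2, p=30, q=11
  k=5: a=7, p=221, q=81
  k=6: a=5, p=1135, q=416
  k=7: a=7, p=8166, q=2993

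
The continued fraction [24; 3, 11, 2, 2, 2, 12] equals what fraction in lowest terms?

Using pₖ = aₖpₖ₋₁ + pₖ₋₂ and qₖ = aₖqₖ₋₁ + qₖ₋₂:
  k=0: a=24, p=24, q=1
  k=1: a=3, p=73, q=3
  k=2: a=11, p=827, q=34
  k=3: a=2, p=1727, q=71
  k=4: a=2, p=4281, q=176
  k=5: a=2, p=10289, q=423
  k=6: a=12, p=127749, q=5252

127749/5252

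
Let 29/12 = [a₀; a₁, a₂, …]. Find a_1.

2

29 = 2·12 + 5   →  a_0 = 2
12 = 2·5 + 2   →  a_1 = 2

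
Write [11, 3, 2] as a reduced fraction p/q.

Fold from the inside: start with 2/1.
  3 + 1/2 = 7/2
  11 + 2/7 = 79/7

79/7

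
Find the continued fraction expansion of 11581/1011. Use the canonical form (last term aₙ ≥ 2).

11581 = 11*1011 + 460
1011 = 2*460 + 91
460 = 5*91 + 5
91 = 18*5 + 1
5 = 5*1 + 0  (stop)
So 11581/1011 = [11; 2, 5, 18, 5].

[11; 2, 5, 18, 5]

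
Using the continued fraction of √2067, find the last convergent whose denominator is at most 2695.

115161/2533

√2067 = [45; 2, 6, 2, 90, …] (period length 4).
Convergents:
  p_0/q_0 = 45/1
  p_1/q_1 = 91/2
  p_2/q_2 = 591/13
  p_3/q_3 = 1273/28
  p_4/q_4 = 115161/2533
  p_5/q_5 = 231595/5094
q_4 = 2533 ≤ 2695 < 5094 = q_5, so the answer is 115161/2533.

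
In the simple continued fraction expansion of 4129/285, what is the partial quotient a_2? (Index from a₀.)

19

4129 = 14·285 + 139   →  a_0 = 14
285 = 2·139 + 7   →  a_1 = 2
139 = 19·7 + 6   →  a_2 = 19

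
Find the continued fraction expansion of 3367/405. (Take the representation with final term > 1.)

3367 = 8*405 + 127
405 = 3*127 + 24
127 = 5*24 + 7
24 = 3*7 + 3
7 = 2*3 + 1
3 = 3*1 + 0  (stop)
So 3367/405 = [8; 3, 5, 3, 2, 3].

[8; 3, 5, 3, 2, 3]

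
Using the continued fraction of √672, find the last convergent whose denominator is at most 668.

17161/662

√672 = [25; 1, 11, 1, 50, …] (period length 4).
Convergents:
  p_0/q_0 = 25/1
  p_1/q_1 = 26/1
  p_2/q_2 = 311/12
  p_3/q_3 = 337/13
  p_4/q_4 = 17161/662
  p_5/q_5 = 17498/675
q_4 = 662 ≤ 668 < 675 = q_5, so the answer is 17161/662.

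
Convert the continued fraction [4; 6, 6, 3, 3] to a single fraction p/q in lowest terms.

1615/388

Fold from the inside: start with 3/1.
  3 + 1/3 = 10/3
  6 + 3/10 = 63/10
  6 + 10/63 = 388/63
  4 + 63/388 = 1615/388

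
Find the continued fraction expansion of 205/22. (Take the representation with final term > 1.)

205 = 9·22 + 7
22 = 3·7 + 1
7 = 7·1 + 0  (stop)
So 205/22 = [9; 3, 7].

[9; 3, 7]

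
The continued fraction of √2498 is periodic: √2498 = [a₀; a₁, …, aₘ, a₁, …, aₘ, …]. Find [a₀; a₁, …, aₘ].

[49; 1, 48, 1, 98]

a₀ = ⌊√2498⌋ = 49.
With m₀=0, d₀=1 and mₖ₊₁ = dₖaₖ − mₖ, dₖ₊₁ = (n − mₖ₊₁²)/dₖ, aₖ₊₁ = ⌊(a₀+mₖ₊₁)/dₖ₊₁⌋:
  k=1: m=49, d=97, a=1
  k=2: m=48, d=2, a=48
  k=3: m=48, d=97, a=1
  k=4: m=49, d=1, a=98
d=1 and a=2a₀=98 at k=4, so the next step gives (m, d) = (49, 97) again — its k=1 value — and the period has length 4.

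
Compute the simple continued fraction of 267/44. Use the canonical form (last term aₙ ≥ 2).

267 = 6·44 + 3
44 = 14·3 + 2
3 = 1·2 + 1
2 = 2·1 + 0  (stop)
So 267/44 = [6; 14, 1, 2].

[6; 14, 1, 2]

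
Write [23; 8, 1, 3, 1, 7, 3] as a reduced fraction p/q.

24801/1073

Fold from the inside: start with 3/1.
  7 + 1/3 = 22/3
  1 + 3/22 = 25/22
  3 + 22/25 = 97/25
  1 + 25/97 = 122/97
  8 + 97/122 = 1073/122
  23 + 122/1073 = 24801/1073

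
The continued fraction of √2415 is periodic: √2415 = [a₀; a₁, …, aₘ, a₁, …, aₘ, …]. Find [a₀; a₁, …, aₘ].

a₀ = ⌊√2415⌋ = 49.
With m₀=0, d₀=1 and mₖ₊₁ = dₖaₖ − mₖ, dₖ₊₁ = (n − mₖ₊₁²)/dₖ, aₖ₊₁ = ⌊(a₀+mₖ₊₁)/dₖ₊₁⌋:
  k=1: m=49, d=14, a=7
  k=2: m=49, d=1, a=98
d=1 and a=2a₀=98 at k=2, so the next step gives (m, d) = (49, 14) again — its k=1 value — and the period has length 2.

[49; 7, 98]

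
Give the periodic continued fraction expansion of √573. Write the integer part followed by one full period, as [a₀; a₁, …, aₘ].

a₀ = ⌊√573⌋ = 23.
With m₀=0, d₀=1 and mₖ₊₁ = dₖaₖ − mₖ, dₖ₊₁ = (n − mₖ₊₁²)/dₖ, aₖ₊₁ = ⌊(a₀+mₖ₊₁)/dₖ₊₁⌋:
  k=1: m=23, d=44, a=1
  k=2: m=21, d=3, a=14
  k=3: m=21, d=44, a=1
  k=4: m=23, d=1, a=46
d=1 and a=2a₀=46 at k=4, so the next step gives (m, d) = (23, 44) again — its k=1 value — and the period has length 4.

[23; 1, 14, 1, 46]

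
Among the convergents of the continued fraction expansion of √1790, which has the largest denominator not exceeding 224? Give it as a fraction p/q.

√1790 = [42; 3, 4, 8, 4, 3, 84, …] (period length 6).
Convergents:
  p_0/q_0 = 42/1
  p_1/q_1 = 127/3
  p_2/q_2 = 550/13
  p_3/q_3 = 4527/107
  p_4/q_4 = 18658/441
q_3 = 107 ≤ 224 < 441 = q_4, so the answer is 4527/107.

4527/107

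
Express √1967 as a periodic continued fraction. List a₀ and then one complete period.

a₀ = ⌊√1967⌋ = 44.
With m₀=0, d₀=1 and mₖ₊₁ = dₖaₖ − mₖ, dₖ₊₁ = (n − mₖ₊₁²)/dₖ, aₖ₊₁ = ⌊(a₀+mₖ₊₁)/dₖ₊₁⌋:
  k=1: m=44, d=31, a=2
  k=2: m=18, d=53, a=1
  k=3: m=35, d=14, a=5
  k=4: m=35, d=53, a=1
  k=5: m=18, d=31, a=2
  k=6: m=44, d=1, a=88
d=1 and a=2a₀=88 at k=6, so the next step gives (m, d) = (44, 31) again — its k=1 value — and the period has length 6.

[44; 2, 1, 5, 1, 2, 88]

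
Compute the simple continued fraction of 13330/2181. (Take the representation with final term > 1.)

[6; 8, 1, 15, 3, 1, 3]

13330 = 6·2181 + 244
2181 = 8·244 + 229
244 = 1·229 + 15
229 = 15·15 + 4
15 = 3·4 + 3
4 = 1·3 + 1
3 = 3·1 + 0  (stop)
So 13330/2181 = [6; 8, 1, 15, 3, 1, 3].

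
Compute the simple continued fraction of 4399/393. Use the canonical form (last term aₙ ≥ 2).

[11; 5, 5, 1, 5, 2]

4399 = 11*393 + 76
393 = 5*76 + 13
76 = 5*13 + 11
13 = 1*11 + 2
11 = 5*2 + 1
2 = 2*1 + 0  (stop)
So 4399/393 = [11; 5, 5, 1, 5, 2].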